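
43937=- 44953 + 88890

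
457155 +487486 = 944641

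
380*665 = 252700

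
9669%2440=2349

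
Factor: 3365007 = 3^1* 271^1*4139^1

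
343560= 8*42945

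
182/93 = 182/93 = 1.96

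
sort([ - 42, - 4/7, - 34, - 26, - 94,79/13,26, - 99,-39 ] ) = [ - 99, - 94, - 42, - 39, - 34, - 26, - 4/7,79/13,26]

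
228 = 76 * 3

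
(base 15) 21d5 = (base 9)10752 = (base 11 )5433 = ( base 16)1C07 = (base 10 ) 7175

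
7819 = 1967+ 5852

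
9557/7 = 9557/7  =  1365.29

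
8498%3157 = 2184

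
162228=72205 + 90023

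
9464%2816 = 1016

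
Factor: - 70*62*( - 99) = 429660  =  2^2 * 3^2*5^1*7^1*11^1*31^1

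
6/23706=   1/3951 = 0.00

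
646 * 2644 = 1708024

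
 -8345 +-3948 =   -  12293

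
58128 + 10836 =68964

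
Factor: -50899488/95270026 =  - 25449744/47635013 = - 2^4*  3^1*43^( - 1) * 530203^1 *1107791^ ( -1)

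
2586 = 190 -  - 2396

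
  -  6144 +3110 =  - 3034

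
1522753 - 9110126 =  - 7587373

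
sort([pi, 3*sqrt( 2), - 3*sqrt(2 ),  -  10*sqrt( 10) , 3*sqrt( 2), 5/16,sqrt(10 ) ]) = [ - 10*sqrt( 10),-3*sqrt (2),5/16, pi, sqrt(10),3*sqrt(2 ) , 3*sqrt( 2)]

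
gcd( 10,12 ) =2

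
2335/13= 2335/13 = 179.62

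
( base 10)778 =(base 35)M8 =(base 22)1d8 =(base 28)rm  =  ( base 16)30a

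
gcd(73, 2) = 1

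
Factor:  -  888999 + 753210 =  - 3^1 * 45263^1 =- 135789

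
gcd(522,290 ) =58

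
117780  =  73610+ 44170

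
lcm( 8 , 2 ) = 8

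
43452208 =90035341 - 46583133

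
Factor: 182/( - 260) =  - 2^ ( - 1 )*5^(- 1)*7^1 = -7/10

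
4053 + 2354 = 6407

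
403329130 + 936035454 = 1339364584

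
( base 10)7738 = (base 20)J6I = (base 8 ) 17072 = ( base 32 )7hq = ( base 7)31363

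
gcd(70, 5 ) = 5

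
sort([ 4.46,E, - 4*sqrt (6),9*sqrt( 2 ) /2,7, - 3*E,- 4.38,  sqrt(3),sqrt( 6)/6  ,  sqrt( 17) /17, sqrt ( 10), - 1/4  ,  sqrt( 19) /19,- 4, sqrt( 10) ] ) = [  -  4 * sqrt(6)  , - 3*E, - 4.38,-4, - 1/4, sqrt( 19)/19,sqrt( 17) /17,sqrt( 6)/6 , sqrt( 3),  E , sqrt( 10 ),  sqrt (10),4.46, 9*sqrt( 2)/2,7]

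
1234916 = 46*26846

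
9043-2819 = 6224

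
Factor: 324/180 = 9/5 = 3^2*5^( - 1)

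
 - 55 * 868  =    -  47740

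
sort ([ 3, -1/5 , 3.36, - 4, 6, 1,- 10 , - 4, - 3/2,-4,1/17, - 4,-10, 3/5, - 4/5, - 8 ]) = [-10, - 10,-8,  -  4, - 4,-4,  -  4,-3/2, - 4/5, - 1/5,1/17, 3/5, 1,3,3.36,6]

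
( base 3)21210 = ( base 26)82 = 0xd2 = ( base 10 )210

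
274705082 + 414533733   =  689238815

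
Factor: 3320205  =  3^1*5^1 * 7^1 * 103^1*307^1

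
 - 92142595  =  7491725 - 99634320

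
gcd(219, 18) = 3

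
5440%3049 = 2391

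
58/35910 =29/17955= 0.00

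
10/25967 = 10/25967 = 0.00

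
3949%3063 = 886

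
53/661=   53/661= 0.08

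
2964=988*3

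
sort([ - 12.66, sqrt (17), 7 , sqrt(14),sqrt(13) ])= [ - 12.66,sqrt(13), sqrt( 14), sqrt( 17), 7]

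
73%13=8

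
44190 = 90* 491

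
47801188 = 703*67996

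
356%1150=356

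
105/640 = 21/128 = 0.16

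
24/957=8/319 = 0.03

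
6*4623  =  27738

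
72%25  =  22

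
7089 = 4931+2158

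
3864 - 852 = 3012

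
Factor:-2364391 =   -  79^1*173^2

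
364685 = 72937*5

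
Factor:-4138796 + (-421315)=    - 3^3 * 168893^1  =  -4560111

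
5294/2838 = 1 + 1228/1419 = 1.87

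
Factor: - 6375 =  - 3^1*5^3* 17^1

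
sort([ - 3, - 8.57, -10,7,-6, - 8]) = [ - 10, - 8.57, -8, - 6, - 3,7 ]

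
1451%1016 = 435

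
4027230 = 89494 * 45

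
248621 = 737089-488468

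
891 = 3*297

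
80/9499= 80/9499 = 0.01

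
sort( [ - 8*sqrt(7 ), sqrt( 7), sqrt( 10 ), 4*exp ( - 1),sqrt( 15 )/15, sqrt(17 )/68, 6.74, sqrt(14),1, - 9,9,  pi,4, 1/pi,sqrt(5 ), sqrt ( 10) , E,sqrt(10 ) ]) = [  -  8*sqrt( 7), - 9, sqrt(17 ) /68,sqrt ( 15 ) /15, 1/pi, 1,4*exp( - 1 ) , sqrt(  5), sqrt(7),E, pi, sqrt( 10), sqrt(10 ), sqrt( 10 ), sqrt(14), 4,  6.74,9 ]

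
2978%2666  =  312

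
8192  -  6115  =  2077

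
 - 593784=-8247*72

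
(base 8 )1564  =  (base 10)884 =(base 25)1a9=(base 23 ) 1fa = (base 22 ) 1i4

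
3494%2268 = 1226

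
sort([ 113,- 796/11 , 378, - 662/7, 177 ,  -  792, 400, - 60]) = [ - 792, - 662/7, - 796/11, - 60,113, 177,  378,  400 ] 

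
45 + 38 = 83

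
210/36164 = 105/18082 = 0.01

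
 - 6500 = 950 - 7450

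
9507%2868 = 903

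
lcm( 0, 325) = 0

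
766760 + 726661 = 1493421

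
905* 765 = 692325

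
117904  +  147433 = 265337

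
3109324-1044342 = 2064982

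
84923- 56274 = 28649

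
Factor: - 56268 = -2^2*3^3*521^1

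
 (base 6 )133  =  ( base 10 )57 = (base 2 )111001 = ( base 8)71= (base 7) 111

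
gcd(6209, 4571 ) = 7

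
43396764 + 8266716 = 51663480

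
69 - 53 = 16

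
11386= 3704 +7682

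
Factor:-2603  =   - 19^1 * 137^1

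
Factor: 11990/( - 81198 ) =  - 5995/40599 = -3^ (-2)*5^1*11^1*13^ ( - 1)*109^1*347^( - 1 ) 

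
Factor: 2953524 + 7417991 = 10371515 = 5^1*7^1*11^2*31^1 * 79^1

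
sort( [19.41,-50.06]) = [ - 50.06,19.41]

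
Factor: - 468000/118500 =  - 2^3 * 3^1 *13^1*79^(-1 )= - 312/79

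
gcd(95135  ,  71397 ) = 1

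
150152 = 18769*8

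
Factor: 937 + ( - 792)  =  145 = 5^1*29^1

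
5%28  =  5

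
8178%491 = 322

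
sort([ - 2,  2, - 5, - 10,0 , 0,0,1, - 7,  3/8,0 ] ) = [ - 10 , - 7, - 5, - 2,0, 0,  0,0, 3/8,  1,  2 ]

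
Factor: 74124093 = 3^1*24708031^1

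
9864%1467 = 1062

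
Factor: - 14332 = - 2^2*3583^1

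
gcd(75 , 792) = 3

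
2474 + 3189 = 5663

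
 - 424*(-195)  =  82680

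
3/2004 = 1/668 = 0.00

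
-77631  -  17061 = -94692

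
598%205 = 188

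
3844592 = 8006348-4161756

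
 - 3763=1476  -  5239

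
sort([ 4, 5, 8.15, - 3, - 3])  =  [ - 3, - 3, 4,5, 8.15 ]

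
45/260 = 9/52 =0.17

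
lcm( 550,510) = 28050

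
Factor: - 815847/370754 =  - 867/394 = - 2^(-1)*3^1*17^2*197^( - 1) 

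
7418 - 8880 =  - 1462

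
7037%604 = 393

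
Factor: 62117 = 11^1*5647^1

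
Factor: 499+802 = 1301 = 1301^1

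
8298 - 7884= 414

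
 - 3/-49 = 3/49 = 0.06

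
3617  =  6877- 3260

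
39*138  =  5382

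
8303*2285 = 18972355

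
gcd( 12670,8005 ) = 5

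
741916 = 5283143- 4541227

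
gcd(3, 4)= 1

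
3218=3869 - 651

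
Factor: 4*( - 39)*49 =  - 2^2*3^1*7^2*13^1= - 7644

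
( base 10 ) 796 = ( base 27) 12D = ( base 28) 10c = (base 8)1434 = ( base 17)2CE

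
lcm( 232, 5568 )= 5568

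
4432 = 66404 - 61972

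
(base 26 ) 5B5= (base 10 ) 3671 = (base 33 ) 3C8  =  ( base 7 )13463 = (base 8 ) 7127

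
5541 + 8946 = 14487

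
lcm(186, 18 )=558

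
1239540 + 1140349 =2379889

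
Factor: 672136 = 2^3*84017^1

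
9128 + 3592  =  12720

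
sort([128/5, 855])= [ 128/5, 855 ] 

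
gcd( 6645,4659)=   3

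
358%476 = 358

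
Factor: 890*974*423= 366681780 = 2^2*3^2*5^1 * 47^1 *89^1*487^1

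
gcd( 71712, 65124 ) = 108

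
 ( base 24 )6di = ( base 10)3786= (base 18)bc6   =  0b111011001010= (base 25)61B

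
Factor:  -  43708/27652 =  - 7^2*31^( - 1 )  =  - 49/31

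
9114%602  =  84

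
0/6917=0 = 0.00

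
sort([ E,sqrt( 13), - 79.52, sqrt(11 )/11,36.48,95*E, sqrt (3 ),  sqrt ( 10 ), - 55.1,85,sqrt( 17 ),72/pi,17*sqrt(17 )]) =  [ - 79.52,-55.1,sqrt( 11)/11,sqrt (3),E, sqrt(10 ),sqrt( 13 ),sqrt(17 ),72/pi,36.48, 17 * sqrt( 17),85,95 *E ]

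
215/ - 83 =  - 215/83 = - 2.59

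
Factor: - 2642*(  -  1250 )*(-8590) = -28368475000 =- 2^3*5^5*859^1*1321^1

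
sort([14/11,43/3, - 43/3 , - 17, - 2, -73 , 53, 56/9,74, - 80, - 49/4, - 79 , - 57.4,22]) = [  -  80,-79,-73,-57.4, - 17,  -  43/3,  -  49/4,- 2, 14/11, 56/9, 43/3,22,53,74 ]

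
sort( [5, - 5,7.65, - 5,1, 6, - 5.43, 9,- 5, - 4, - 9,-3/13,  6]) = [ - 9,-5.43, - 5, - 5 , - 5, - 4, - 3/13, 1,5,6,6, 7.65, 9]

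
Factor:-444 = - 2^2*3^1*37^1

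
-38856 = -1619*24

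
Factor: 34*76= 2^3 * 17^1*19^1 =2584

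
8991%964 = 315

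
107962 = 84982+22980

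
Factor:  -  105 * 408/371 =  - 2^3*3^2 * 5^1*17^1 * 53^ ( - 1) = -6120/53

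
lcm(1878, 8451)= 16902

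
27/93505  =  27/93505 = 0.00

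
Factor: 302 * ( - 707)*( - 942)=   201130188 = 2^2* 3^1*7^1 * 101^1*151^1*157^1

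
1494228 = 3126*478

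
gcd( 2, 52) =2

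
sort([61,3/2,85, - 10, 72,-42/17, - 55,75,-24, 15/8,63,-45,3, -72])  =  [ - 72, - 55, -45,-24 ,-10,-42/17 , 3/2,15/8,3, 61, 63,72,75,85]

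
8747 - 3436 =5311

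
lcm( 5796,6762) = 40572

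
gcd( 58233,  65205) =21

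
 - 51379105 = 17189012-68568117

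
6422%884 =234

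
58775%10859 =4480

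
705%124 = 85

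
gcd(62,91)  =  1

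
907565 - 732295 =175270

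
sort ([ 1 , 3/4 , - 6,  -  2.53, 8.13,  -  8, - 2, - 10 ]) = [  -  10, - 8, - 6, - 2.53, - 2,3/4,1 , 8.13] 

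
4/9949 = 4/9949=0.00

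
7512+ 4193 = 11705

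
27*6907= 186489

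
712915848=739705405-26789557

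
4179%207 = 39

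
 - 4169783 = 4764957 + -8934740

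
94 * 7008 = 658752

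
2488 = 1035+1453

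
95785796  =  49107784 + 46678012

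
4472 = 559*8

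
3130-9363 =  - 6233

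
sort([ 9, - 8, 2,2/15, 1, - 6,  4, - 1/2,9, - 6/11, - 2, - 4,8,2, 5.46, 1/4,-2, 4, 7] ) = [ - 8, - 6, - 4, - 2, - 2, - 6/11,- 1/2,2/15, 1/4, 1  ,  2,  2,  4,4,  5.46,  7,  8, 9, 9]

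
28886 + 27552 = 56438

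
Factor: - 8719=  - 8719^1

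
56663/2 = 56663/2 = 28331.50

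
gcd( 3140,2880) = 20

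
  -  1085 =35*( - 31 )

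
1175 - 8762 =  - 7587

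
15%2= 1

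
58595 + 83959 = 142554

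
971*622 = 603962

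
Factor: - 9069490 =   -  2^1*5^1*906949^1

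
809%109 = 46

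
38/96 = 19/48 =0.40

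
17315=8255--9060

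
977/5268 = 977/5268=0.19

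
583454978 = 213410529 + 370044449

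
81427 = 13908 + 67519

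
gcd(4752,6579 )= 9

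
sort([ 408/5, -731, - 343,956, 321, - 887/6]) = [  -  731,-343,  -  887/6, 408/5,321,956 ] 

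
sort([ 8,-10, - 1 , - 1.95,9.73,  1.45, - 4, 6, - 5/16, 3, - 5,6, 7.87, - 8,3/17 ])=[ - 10, - 8, - 5, - 4,  -  1.95, - 1,-5/16,3/17,1.45, 3,6,6,7.87, 8,9.73] 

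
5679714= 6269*906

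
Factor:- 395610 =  - 2^1 * 3^1*5^1*13187^1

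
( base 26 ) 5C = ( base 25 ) 5h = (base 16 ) 8E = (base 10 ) 142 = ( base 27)57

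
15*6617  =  99255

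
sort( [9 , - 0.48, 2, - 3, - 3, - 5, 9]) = [ - 5, - 3, - 3, - 0.48 , 2,9, 9]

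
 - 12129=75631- 87760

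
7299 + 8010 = 15309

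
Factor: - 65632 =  - 2^5*7^1 * 293^1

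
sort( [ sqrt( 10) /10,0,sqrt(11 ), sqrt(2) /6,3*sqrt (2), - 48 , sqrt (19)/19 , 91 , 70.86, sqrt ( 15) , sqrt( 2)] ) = [ - 48,0,sqrt( 19)/19, sqrt(2) /6, sqrt( 10)/10,  sqrt(2), sqrt( 11),sqrt(15),3* sqrt( 2),70.86,91 ]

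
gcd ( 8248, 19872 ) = 8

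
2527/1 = 2527 = 2527.00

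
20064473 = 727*27599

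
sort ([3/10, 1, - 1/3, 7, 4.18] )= [-1/3, 3/10 , 1,  4.18, 7] 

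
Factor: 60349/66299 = 29^1*167^( - 1)*397^(-1)*2081^1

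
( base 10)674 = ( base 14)362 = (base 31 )LN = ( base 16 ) 2A2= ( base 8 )1242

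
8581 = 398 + 8183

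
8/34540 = 2/8635=0.00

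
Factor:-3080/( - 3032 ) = 385/379 =5^1 * 7^1* 11^1*379^( - 1)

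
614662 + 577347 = 1192009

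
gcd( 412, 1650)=2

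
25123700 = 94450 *266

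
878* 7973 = 7000294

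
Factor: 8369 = 8369^1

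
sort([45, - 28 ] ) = [-28, 45 ] 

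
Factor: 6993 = 3^3*7^1 * 37^1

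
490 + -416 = 74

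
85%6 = 1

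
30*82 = 2460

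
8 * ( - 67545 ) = -540360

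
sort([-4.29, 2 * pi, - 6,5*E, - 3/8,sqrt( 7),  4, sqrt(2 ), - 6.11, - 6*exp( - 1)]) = [ - 6.11, - 6, - 4.29,- 6* exp( - 1), - 3/8, sqrt( 2), sqrt(7 ),4, 2*pi , 5*E]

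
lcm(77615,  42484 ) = 4035980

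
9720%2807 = 1299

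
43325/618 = 70+65/618 = 70.11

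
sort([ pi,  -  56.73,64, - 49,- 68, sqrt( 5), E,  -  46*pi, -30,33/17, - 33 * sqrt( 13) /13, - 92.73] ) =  [ - 46*pi, - 92.73, - 68,-56.73,  -  49, - 30, - 33* sqrt( 13) /13, 33/17, sqrt(5), E, pi, 64] 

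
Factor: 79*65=5135= 5^1*13^1*79^1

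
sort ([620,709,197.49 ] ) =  [197.49,620,709] 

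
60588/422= 143 + 121/211 = 143.57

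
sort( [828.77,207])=[207, 828.77 ] 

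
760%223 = 91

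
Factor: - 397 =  - 397^1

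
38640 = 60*644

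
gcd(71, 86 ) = 1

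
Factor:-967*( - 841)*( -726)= - 590417322= -2^1 * 3^1* 11^2*29^2*967^1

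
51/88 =51/88 = 0.58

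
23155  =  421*55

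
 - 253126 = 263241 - 516367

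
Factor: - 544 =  - 2^5*17^1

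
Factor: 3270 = 2^1 *3^1*5^1*109^1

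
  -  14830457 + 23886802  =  9056345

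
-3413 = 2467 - 5880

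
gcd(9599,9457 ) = 1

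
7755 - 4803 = 2952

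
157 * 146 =22922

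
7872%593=163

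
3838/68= 56 + 15/34 = 56.44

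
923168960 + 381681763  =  1304850723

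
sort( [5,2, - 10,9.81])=[- 10,2, 5,  9.81] 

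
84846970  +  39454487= 124301457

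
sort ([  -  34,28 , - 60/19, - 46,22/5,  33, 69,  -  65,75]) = [-65,-46,  -  34,  -  60/19, 22/5,28,33,69,75 ] 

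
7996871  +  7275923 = 15272794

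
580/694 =290/347 = 0.84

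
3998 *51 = 203898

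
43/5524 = 43/5524 = 0.01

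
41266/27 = 1528 + 10/27 = 1528.37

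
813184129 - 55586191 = 757597938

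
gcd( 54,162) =54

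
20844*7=145908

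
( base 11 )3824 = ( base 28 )6a3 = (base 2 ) 1001101111011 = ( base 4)1031323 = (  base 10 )4987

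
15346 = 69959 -54613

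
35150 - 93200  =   - 58050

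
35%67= 35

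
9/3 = 3 = 3.00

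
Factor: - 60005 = - 5^1*11^1*1091^1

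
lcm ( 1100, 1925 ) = 7700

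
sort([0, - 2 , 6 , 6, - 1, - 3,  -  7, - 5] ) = [- 7, - 5, - 3,- 2, - 1,0,  6, 6]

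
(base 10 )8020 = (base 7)32245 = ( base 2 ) 1111101010100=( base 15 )259a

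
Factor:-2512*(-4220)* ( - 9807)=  - 2^6*3^1*5^1*7^1*157^1 * 211^1*467^1 = - 103960476480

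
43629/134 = 325 + 79/134 =325.59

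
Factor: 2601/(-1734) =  - 2^( -1 )*3^1  =  - 3/2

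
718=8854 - 8136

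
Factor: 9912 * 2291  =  22708392 =2^3*3^1*7^1* 29^1 * 59^1 * 79^1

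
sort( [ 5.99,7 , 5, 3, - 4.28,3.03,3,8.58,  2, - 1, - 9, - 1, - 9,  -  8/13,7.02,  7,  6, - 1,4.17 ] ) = [  -  9, - 9, - 4.28, -1, - 1, - 1, - 8/13,2, 3, 3, 3.03,4.17, 5 , 5.99,6,7,7,7.02 , 8.58]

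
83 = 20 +63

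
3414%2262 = 1152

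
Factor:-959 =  - 7^1*137^1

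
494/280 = 1 + 107/140= 1.76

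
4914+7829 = 12743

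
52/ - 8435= - 1 + 8383/8435  =  -0.01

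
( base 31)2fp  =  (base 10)2412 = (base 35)1XW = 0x96c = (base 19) 6ci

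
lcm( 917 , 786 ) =5502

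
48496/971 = 49+ 917/971 = 49.94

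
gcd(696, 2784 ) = 696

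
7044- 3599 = 3445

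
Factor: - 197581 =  - 19^1*10399^1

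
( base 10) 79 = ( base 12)67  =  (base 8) 117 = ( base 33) 2D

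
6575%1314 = 5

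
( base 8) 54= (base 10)44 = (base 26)1i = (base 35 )19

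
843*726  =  612018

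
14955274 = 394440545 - 379485271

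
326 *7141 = 2327966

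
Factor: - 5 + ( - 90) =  - 95 = -5^1  *19^1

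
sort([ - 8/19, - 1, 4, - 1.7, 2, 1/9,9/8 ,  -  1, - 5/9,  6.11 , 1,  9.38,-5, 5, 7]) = [-5, -1.7, - 1  , - 1, - 5/9, - 8/19, 1/9, 1, 9/8,  2,  4,5, 6.11, 7,9.38]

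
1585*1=1585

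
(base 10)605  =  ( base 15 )2a5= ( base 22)15b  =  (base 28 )LH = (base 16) 25D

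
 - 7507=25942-33449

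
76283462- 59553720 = 16729742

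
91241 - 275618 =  - 184377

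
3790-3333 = 457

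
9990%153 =45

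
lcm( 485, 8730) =8730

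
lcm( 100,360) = 1800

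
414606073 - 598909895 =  - 184303822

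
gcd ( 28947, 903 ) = 3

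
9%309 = 9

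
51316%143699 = 51316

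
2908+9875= 12783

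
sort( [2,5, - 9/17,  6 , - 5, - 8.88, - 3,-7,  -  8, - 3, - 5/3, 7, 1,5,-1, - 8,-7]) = [ - 8.88 , - 8,  -  8,-7 , - 7 , - 5, - 3 , - 3, - 5/3, - 1,- 9/17,1, 2, 5,5,6,7]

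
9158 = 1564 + 7594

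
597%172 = 81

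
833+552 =1385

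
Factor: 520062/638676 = 86677/106446 = 2^( - 1 )*3^( - 1)*113^( - 1)*157^( - 1)*86677^1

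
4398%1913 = 572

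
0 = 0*24723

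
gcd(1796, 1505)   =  1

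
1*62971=62971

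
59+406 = 465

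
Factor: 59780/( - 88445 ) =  -244/361 = - 2^2 *19^( - 2 )*61^1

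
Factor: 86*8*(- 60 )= -2^6*3^1 * 5^1 * 43^1 = - 41280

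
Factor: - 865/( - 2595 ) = 3^( - 1)  =  1/3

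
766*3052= 2337832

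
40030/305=8006/61=131.25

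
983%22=15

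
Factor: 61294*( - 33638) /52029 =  - 2^2 * 3^ ( - 3)*  11^2 * 19^1*41^( - 1)*47^( - 1)*139^1*1613^1 = -  2061807572/52029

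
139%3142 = 139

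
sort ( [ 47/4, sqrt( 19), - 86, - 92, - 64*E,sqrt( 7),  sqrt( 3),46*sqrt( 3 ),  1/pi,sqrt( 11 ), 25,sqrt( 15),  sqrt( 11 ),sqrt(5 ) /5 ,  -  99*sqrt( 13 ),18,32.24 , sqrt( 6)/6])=[ - 99*sqrt( 13 ), -64 * E, -92, - 86,1/pi,sqrt( 6 ) /6,sqrt( 5 ) /5, sqrt( 3 ), sqrt(7 ),  sqrt(11),sqrt( 11), sqrt( 15),  sqrt(19),47/4,  18, 25, 32.24,  46*sqrt( 3)]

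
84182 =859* 98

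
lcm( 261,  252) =7308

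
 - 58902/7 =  - 8415 +3/7 = - 8414.57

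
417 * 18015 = 7512255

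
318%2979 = 318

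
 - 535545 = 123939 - 659484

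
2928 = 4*732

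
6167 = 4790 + 1377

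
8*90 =720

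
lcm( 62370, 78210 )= 4927230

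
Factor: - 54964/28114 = -27482/14057 = - 2^1*7^1*13^1*151^1*14057^ ( - 1)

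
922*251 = 231422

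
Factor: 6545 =5^1*7^1*11^1*17^1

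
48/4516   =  12/1129  =  0.01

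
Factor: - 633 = - 3^1* 211^1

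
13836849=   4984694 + 8852155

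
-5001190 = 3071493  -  8072683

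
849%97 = 73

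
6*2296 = 13776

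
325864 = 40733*8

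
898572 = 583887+314685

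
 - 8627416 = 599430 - 9226846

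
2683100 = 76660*35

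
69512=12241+57271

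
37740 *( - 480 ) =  - 18115200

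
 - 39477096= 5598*(- 7052)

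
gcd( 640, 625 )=5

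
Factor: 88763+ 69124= 157887  =  3^2*53^1*331^1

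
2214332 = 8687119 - 6472787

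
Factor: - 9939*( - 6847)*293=3^1*41^1*167^1*293^1*3313^1 = 19939333569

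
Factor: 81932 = 2^2*20483^1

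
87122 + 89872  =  176994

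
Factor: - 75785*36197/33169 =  - 5^1*7^1 * 23^1 * 41^(  -  1)*659^1*809^ ( - 1)*5171^1  =  - 2743189645/33169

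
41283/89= 41283/89 = 463.85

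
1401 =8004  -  6603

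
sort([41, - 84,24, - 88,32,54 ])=[ - 88,-84,24, 32,41,54] 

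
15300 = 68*225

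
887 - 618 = 269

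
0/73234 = 0 = 0.00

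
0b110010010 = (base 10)402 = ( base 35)BH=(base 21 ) J3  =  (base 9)486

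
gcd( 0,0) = 0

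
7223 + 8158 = 15381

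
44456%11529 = 9869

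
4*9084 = 36336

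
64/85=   64/85 = 0.75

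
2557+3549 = 6106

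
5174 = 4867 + 307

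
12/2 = 6 = 6.00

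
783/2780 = 783/2780= 0.28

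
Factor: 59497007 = 59497007^1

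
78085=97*805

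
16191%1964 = 479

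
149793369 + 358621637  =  508415006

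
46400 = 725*64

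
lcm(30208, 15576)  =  996864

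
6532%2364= 1804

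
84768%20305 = 3548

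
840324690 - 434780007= 405544683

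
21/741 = 7/247 = 0.03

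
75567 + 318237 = 393804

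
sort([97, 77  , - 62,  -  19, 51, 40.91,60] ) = [ - 62,  -  19, 40.91,51, 60,77,97 ] 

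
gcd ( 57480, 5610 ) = 30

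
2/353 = 2/353 = 0.01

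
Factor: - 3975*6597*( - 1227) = 3^4*5^2*53^1*409^1*733^1 = 32175713025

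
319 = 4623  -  4304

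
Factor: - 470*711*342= - 2^2*3^4*5^1*19^1*47^1 * 79^1 = - 114286140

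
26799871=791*33881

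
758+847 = 1605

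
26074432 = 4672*5581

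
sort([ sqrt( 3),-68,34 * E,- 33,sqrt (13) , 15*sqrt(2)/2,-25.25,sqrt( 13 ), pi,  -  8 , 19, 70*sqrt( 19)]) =[-68, - 33, - 25.25,-8, sqrt( 3 ),pi,sqrt(13), sqrt(13),15 * sqrt(2 ) /2,19,34 * E,70*sqrt ( 19 ) ]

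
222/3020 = 111/1510  =  0.07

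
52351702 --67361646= 119713348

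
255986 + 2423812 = 2679798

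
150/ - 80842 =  - 1+40346/40421  =  - 0.00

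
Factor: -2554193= - 239^1 *10687^1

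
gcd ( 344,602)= 86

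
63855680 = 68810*928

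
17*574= 9758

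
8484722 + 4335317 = 12820039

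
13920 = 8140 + 5780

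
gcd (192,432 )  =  48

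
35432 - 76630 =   -  41198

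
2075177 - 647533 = 1427644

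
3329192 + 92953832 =96283024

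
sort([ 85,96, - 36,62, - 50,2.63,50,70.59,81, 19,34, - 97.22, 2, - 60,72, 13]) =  [  -  97.22, - 60,- 50 , - 36, 2,2.63,13,19, 34,50,62, 70.59,72,81,85, 96] 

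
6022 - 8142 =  - 2120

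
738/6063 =246/2021 = 0.12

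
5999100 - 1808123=4190977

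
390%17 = 16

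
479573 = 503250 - 23677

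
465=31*15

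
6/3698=3/1849 = 0.00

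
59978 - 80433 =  - 20455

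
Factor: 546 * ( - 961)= - 524706 = -  2^1 * 3^1 * 7^1*13^1*31^2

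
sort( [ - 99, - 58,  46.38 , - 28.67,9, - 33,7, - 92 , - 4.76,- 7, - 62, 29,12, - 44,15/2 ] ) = [ -99, - 92, - 62, - 58, - 44, -33,-28.67, - 7, - 4.76,7, 15/2,9, 12,  29, 46.38]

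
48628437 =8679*5603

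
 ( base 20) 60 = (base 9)143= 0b1111000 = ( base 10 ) 120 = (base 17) 71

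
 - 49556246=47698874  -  97255120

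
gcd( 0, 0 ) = 0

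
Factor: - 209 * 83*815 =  -14137805= - 5^1 * 11^1*19^1*83^1*163^1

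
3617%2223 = 1394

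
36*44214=1591704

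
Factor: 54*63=3402 = 2^1*3^5*7^1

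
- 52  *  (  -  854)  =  44408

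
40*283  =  11320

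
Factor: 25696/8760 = 44/15=2^2 * 3^( - 1)*5^(-1 )*11^1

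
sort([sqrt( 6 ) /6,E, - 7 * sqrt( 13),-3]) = [ - 7*sqrt(13), - 3,sqrt (6 )/6, E ]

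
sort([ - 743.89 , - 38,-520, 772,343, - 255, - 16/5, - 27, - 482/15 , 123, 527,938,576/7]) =[ - 743.89, - 520, - 255,-38,-482/15, - 27, - 16/5, 576/7,123, 343,527,772,938 ] 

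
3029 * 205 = 620945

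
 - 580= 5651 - 6231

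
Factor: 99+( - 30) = 69 = 3^1 * 23^1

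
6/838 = 3/419  =  0.01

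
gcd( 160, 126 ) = 2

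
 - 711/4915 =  - 1 + 4204/4915 = - 0.14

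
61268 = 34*1802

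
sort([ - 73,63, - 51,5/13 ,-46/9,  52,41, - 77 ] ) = [ -77  ,  -  73, - 51, - 46/9, 5/13,41 , 52, 63] 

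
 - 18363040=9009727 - 27372767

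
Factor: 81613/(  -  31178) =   -  89/34 =-2^(  -  1)*17^( - 1 )*89^1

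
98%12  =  2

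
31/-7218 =-31/7218 = - 0.00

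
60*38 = 2280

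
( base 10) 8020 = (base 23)F3G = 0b1111101010100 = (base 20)1010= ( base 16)1f54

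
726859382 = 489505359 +237354023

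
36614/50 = 18307/25 = 732.28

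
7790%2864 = 2062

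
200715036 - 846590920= - 645875884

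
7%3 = 1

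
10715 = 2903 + 7812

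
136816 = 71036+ 65780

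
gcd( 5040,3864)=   168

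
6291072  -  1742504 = 4548568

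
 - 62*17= - 1054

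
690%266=158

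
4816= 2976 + 1840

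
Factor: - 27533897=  - 17^2*95273^1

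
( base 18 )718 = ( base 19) 66E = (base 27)33Q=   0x8f6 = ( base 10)2294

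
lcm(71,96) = 6816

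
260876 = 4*65219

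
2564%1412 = 1152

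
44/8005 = 44/8005 = 0.01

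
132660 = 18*7370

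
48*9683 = 464784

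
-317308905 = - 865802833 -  - 548493928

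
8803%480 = 163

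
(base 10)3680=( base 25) 5m5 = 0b111001100000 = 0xe60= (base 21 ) 875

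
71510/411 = 71510/411 = 173.99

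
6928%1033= 730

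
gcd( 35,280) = 35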